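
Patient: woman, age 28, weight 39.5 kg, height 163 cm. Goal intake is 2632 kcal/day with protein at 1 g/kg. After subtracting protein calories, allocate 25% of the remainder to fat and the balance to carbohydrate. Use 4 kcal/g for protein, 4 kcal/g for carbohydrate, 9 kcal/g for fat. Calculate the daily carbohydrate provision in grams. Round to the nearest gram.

Protein = 1 × 39.5 = 39.5 g → 39.5 × 4 = 158 kcal.
Non-protein calories = 2632 − 158 = 2474 kcal.
Fat: 25% × 2474 = 618.5 kcal; carbohydrate: 1855.5 kcal.
Carbohydrate: 1855.5 kcal ÷ 4 kcal/g = 463.875 g.

464 g/day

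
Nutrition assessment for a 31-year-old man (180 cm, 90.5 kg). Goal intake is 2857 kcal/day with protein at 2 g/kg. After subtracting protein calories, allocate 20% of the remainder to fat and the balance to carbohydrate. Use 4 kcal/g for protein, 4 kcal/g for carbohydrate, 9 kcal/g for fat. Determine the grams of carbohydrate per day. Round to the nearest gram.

427 g/day

Protein = 2 × 90.5 = 181 g → 181 × 4 = 724 kcal.
Non-protein calories = 2857 − 724 = 2133 kcal.
Fat: 20% × 2133 = 426.6 kcal; carbohydrate: 1706.4 kcal.
Carbohydrate: 1706.4 kcal ÷ 4 kcal/g = 426.6 g.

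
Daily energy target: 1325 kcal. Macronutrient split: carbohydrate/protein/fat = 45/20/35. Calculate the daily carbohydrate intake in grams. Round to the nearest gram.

Carbohydrate energy = 45% × 1325 = 596.25 kcal.
At 4 kcal/g: 596.25 ÷ 4 = 149.0625 g.

149 g/day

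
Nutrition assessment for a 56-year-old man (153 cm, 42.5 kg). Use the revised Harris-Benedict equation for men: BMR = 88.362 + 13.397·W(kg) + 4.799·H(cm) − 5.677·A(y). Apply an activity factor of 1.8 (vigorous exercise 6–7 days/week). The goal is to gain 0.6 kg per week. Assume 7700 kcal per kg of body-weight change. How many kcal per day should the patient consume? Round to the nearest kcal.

2593 kcal per day

Harris-Benedict: BMR = 88.362 + 13.397(42.5) + 4.799(153) − 5.677(56) = 1074.0695 kcal/day.
TEE = 1074.0695 × 1.8 = 1933.3251 kcal/day.
Required daily surplus = 0.6 × 7700 ÷ 7 = 660 kcal/day.
Target intake = 1933.3251 + 660 = 2593.3251 kcal/day.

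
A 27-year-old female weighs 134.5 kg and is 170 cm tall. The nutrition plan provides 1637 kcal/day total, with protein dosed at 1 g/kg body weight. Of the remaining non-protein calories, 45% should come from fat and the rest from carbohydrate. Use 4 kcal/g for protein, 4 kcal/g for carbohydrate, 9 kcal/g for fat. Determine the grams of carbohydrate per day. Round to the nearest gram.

Protein = 1 × 134.5 = 134.5 g → 134.5 × 4 = 538 kcal.
Non-protein calories = 1637 − 538 = 1099 kcal.
Fat: 45% × 1099 = 494.55 kcal; carbohydrate: 604.45 kcal.
Carbohydrate: 604.45 kcal ÷ 4 kcal/g = 151.1125 g.

151 g/day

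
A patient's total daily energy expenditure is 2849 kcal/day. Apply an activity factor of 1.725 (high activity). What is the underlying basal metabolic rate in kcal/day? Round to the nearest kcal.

1652 kcal/day

BMR = TEE ÷ activity factor = 2849 ÷ 1.725 = 1651.5942 kcal/day.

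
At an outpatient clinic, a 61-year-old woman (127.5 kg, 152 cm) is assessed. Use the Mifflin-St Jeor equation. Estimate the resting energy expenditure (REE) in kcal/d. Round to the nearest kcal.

Mifflin-St Jeor (female): BMR = 10(127.5) + 6.25(152) − 5(61) − 161 = 1275 + 950 − 305 − 161 = 1759 kcal/day.

1759 kcal/d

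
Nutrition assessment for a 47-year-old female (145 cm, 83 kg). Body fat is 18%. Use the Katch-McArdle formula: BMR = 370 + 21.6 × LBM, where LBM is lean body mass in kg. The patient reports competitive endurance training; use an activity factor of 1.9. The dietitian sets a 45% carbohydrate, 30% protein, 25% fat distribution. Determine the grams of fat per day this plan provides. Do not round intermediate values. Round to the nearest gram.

97 g/day

LBM = 83 × (1 − 0.18) = 68.06 kg. Katch-McArdle: BMR = 370 + 21.6 × 68.06 = 1840.096 kcal/day.
TEE = 1840.096 × 1.9 = 3496.1824 kcal/day.
Fat energy = 25% × 3496.1824 = 874.0456 kcal.
Fat = 874.0456 ÷ 9 kcal/g = 97.1162 g.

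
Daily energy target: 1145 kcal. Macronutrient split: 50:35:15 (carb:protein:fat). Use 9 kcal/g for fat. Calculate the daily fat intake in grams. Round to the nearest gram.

Fat energy = 15% × 1145 = 171.75 kcal.
At 9 kcal/g: 171.75 ÷ 9 = 19.0833 g.

19 g/day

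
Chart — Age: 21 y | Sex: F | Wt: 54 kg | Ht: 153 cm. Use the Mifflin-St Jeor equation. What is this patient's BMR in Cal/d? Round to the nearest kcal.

1230 Cal/d

Mifflin-St Jeor (female): BMR = 10(54) + 6.25(153) − 5(21) − 161 = 540 + 956.25 − 105 − 161 = 1230.25 kcal/day.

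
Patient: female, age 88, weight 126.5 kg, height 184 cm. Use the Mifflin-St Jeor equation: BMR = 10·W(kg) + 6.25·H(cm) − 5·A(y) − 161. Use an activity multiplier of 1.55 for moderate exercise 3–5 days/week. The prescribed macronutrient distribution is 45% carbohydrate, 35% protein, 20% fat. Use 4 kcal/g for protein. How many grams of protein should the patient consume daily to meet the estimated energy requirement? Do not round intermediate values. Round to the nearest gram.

Mifflin-St Jeor (female): BMR = 10(126.5) + 6.25(184) − 5(88) − 161 = 1265 + 1150 − 440 − 161 = 1814 kcal/day.
TEE = 1814 × 1.55 = 2811.7 kcal/day.
Protein energy = 35% × 2811.7 = 984.095 kcal.
Protein = 984.095 ÷ 4 kcal/g = 246.0238 g.

246 g/day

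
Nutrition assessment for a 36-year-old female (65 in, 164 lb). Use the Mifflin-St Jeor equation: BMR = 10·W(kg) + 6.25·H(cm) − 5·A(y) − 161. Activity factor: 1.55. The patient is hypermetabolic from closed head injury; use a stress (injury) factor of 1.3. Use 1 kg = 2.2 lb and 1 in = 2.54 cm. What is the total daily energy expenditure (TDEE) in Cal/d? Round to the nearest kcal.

2894 Cal/d

Convert to metric: weight = 164 ÷ 2.2 = 74.5455 kg; height = 65 × 2.54 = 165.1 cm.
Mifflin-St Jeor (female): BMR = 10(74.5455) + 6.25(165.1) − 5(36) − 161 = 745.4545 + 1031.875 − 180 − 161 = 1436.3295 kcal/day.
TEE = BMR × activity factor = 1436.3295 × 1.55 = 2226.3108 kcal/day.
Apply stress factor: 2226.3108 × 1.3 = 2894.204 kcal/day.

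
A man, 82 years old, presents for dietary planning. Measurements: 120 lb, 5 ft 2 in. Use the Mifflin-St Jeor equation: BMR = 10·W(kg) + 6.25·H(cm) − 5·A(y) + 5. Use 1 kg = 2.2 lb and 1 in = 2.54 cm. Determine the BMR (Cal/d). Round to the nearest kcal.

1125 Cal/d

Convert to metric: weight = 120 ÷ 2.2 = 54.5455 kg; height = (5×12 + 2) × 2.54 = 62 × 2.54 = 157.48 cm.
Mifflin-St Jeor (male): BMR = 10(54.5455) + 6.25(157.48) − 5(82) + 5 = 545.4545 + 984.25 − 410 + 5 = 1124.7045 kcal/day.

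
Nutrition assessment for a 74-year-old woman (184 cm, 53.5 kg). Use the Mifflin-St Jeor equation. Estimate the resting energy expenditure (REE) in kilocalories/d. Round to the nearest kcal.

1154 kilocalories/d

Mifflin-St Jeor (female): BMR = 10(53.5) + 6.25(184) − 5(74) − 161 = 535 + 1150 − 370 − 161 = 1154 kcal/day.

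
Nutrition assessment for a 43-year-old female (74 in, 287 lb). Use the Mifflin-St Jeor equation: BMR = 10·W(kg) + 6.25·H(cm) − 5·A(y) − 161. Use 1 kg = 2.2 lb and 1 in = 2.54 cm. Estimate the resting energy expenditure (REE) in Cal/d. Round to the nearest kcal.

2103 Cal/d

Convert to metric: weight = 287 ÷ 2.2 = 130.4545 kg; height = 74 × 2.54 = 187.96 cm.
Mifflin-St Jeor (female): BMR = 10(130.4545) + 6.25(187.96) − 5(43) − 161 = 1304.5455 + 1174.75 − 215 − 161 = 2103.2955 kcal/day.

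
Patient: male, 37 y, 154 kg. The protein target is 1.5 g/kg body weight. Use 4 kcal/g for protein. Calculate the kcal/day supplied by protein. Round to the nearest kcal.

924 kcal/day

Protein = 1.5 g/kg × 154 kg = 231 g/day.
Protein energy = 231 g × 4 kcal/g = 924 kcal/day.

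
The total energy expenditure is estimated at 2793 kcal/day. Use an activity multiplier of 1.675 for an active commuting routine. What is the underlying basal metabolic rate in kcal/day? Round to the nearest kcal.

BMR = TEE ÷ activity factor = 2793 ÷ 1.675 = 1667.4627 kcal/day.

1667 kcal/day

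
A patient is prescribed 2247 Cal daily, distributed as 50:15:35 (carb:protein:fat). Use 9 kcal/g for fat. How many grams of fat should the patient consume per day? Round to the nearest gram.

87 g/day

Fat energy = 35% × 2247 = 786.45 kcal.
At 9 kcal/g: 786.45 ÷ 9 = 87.3833 g.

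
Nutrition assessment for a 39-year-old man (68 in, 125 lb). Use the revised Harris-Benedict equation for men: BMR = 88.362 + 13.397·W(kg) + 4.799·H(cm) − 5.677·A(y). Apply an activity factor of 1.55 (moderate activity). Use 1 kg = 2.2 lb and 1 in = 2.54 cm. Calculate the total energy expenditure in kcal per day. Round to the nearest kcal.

Convert to metric: weight = 125 ÷ 2.2 = 56.8182 kg; height = 68 × 2.54 = 172.72 cm.
Harris-Benedict: BMR = 88.362 + 13.397(56.8182) + 4.799(172.72) − 5.677(39) = 1457.0355 kcal/day.
TEE = BMR × activity factor = 1457.0355 × 1.55 = 2258.405 kcal/day.

2258 kcal per day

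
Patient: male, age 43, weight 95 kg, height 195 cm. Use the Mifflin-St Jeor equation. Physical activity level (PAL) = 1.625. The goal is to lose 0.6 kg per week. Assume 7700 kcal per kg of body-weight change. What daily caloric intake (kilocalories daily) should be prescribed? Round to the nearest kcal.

Mifflin-St Jeor (male): BMR = 10(95) + 6.25(195) − 5(43) + 5 = 950 + 1218.75 − 215 + 5 = 1958.75 kcal/day.
TEE = 1958.75 × 1.625 = 3182.9688 kcal/day.
Required daily deficit = 0.6 × 7700 ÷ 7 = 660 kcal/day.
Target intake = 3182.9688 − 660 = 2522.9688 kcal/day.

2523 kilocalories daily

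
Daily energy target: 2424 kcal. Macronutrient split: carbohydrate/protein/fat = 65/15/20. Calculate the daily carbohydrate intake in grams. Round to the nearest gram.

Carbohydrate energy = 65% × 2424 = 1575.6 kcal.
At 4 kcal/g: 1575.6 ÷ 4 = 393.9 g.

394 g/day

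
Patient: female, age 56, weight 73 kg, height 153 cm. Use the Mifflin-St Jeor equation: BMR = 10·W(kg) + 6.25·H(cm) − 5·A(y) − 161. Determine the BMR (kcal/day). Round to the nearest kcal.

1245 kcal/day

Mifflin-St Jeor (female): BMR = 10(73) + 6.25(153) − 5(56) − 161 = 730 + 956.25 − 280 − 161 = 1245.25 kcal/day.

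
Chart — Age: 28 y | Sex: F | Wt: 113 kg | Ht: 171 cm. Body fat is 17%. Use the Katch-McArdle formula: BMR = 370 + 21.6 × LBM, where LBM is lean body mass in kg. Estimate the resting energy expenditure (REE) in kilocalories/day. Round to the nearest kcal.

LBM = 113 × (1 − 0.17) = 93.79 kg. Katch-McArdle: BMR = 370 + 21.6 × 93.79 = 2395.864 kcal/day.

2396 kilocalories/day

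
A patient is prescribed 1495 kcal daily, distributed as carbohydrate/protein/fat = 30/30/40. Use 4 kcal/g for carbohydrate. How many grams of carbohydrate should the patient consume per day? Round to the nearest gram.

Carbohydrate energy = 30% × 1495 = 448.5 kcal.
At 4 kcal/g: 448.5 ÷ 4 = 112.125 g.

112 g/day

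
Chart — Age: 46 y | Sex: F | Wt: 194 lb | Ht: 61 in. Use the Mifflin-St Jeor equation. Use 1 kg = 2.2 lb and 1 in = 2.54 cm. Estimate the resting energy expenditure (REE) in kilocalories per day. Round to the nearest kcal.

1459 kilocalories per day

Convert to metric: weight = 194 ÷ 2.2 = 88.1818 kg; height = 61 × 2.54 = 154.94 cm.
Mifflin-St Jeor (female): BMR = 10(88.1818) + 6.25(154.94) − 5(46) − 161 = 881.8182 + 968.375 − 230 − 161 = 1459.1932 kcal/day.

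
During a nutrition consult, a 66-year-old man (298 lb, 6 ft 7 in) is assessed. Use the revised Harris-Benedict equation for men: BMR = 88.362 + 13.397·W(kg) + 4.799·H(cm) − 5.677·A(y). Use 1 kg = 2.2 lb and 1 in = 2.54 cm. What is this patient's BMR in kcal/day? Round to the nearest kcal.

Convert to metric: weight = 298 ÷ 2.2 = 135.4545 kg; height = (6×12 + 7) × 2.54 = 79 × 2.54 = 200.66 cm.
Harris-Benedict: BMR = 88.362 + 13.397(135.4545) + 4.799(200.66) − 5.677(66) = 2491.3319 kcal/day.

2491 kcal/day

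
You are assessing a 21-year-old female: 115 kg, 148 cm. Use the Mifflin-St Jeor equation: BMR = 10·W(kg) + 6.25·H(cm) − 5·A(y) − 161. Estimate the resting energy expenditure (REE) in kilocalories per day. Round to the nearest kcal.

Mifflin-St Jeor (female): BMR = 10(115) + 6.25(148) − 5(21) − 161 = 1150 + 925 − 105 − 161 = 1809 kcal/day.

1809 kilocalories per day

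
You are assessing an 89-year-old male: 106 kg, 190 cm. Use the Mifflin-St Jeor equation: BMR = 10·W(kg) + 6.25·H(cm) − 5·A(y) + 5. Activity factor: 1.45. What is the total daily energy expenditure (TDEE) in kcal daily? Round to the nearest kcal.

2621 kcal daily

Mifflin-St Jeor (male): BMR = 10(106) + 6.25(190) − 5(89) + 5 = 1060 + 1187.5 − 445 + 5 = 1807.5 kcal/day.
TEE = BMR × activity factor = 1807.5 × 1.45 = 2620.875 kcal/day.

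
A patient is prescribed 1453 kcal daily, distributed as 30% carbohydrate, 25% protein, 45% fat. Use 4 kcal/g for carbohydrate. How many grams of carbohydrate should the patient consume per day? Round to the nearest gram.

109 g/day

Carbohydrate energy = 30% × 1453 = 435.9 kcal.
At 4 kcal/g: 435.9 ÷ 4 = 108.975 g.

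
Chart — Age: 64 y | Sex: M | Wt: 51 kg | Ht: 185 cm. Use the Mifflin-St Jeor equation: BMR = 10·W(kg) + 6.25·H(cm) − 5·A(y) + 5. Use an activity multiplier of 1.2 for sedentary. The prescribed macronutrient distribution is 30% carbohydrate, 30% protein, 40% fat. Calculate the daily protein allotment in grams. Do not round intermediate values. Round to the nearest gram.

122 g/day

Mifflin-St Jeor (male): BMR = 10(51) + 6.25(185) − 5(64) + 5 = 510 + 1156.25 − 320 + 5 = 1351.25 kcal/day.
TEE = 1351.25 × 1.2 = 1621.5 kcal/day.
Protein energy = 30% × 1621.5 = 486.45 kcal.
Protein = 486.45 ÷ 4 kcal/g = 121.6125 g.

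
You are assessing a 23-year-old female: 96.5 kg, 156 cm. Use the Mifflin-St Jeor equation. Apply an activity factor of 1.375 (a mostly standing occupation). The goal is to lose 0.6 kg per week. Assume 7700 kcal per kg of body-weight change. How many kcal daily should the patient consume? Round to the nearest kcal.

Mifflin-St Jeor (female): BMR = 10(96.5) + 6.25(156) − 5(23) − 161 = 965 + 975 − 115 − 161 = 1664 kcal/day.
TEE = 1664 × 1.375 = 2288 kcal/day.
Required daily deficit = 0.6 × 7700 ÷ 7 = 660 kcal/day.
Target intake = 2288 − 660 = 1628 kcal/day.

1628 kcal daily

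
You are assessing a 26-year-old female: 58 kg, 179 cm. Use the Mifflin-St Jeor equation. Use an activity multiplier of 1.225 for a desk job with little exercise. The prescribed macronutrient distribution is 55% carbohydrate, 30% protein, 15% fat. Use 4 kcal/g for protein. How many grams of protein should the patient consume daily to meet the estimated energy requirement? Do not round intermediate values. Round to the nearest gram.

Mifflin-St Jeor (female): BMR = 10(58) + 6.25(179) − 5(26) − 161 = 580 + 1118.75 − 130 − 161 = 1407.75 kcal/day.
TEE = 1407.75 × 1.225 = 1724.4938 kcal/day.
Protein energy = 30% × 1724.4938 = 517.3481 kcal.
Protein = 517.3481 ÷ 4 kcal/g = 129.337 g.

129 g/day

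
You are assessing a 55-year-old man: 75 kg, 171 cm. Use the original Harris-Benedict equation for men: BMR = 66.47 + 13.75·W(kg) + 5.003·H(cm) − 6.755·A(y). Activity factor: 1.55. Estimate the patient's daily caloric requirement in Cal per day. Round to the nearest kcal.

Harris-Benedict: BMR = 66.47 + 13.75(75) + 5.003(171) − 6.755(55) = 1581.708 kcal/day.
TEE = BMR × activity factor = 1581.708 × 1.55 = 2451.6474 kcal/day.

2452 Cal per day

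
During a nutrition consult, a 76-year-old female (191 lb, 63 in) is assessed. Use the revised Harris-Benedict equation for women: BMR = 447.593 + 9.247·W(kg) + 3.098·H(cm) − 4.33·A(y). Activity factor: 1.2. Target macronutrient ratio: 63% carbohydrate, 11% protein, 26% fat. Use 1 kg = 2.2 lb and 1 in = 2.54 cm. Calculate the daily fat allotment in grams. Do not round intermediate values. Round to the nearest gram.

Convert to metric: weight = 191 ÷ 2.2 = 86.8182 kg; height = 63 × 2.54 = 160.02 cm.
Harris-Benedict: BMR = 447.593 + 9.247(86.8182) + 3.098(160.02) − 4.33(76) = 1417.0627 kcal/day.
TEE = 1417.0627 × 1.2 = 1700.4752 kcal/day.
Fat energy = 26% × 1700.4752 = 442.1236 kcal.
Fat = 442.1236 ÷ 9 kcal/g = 49.1248 g.

49 g/day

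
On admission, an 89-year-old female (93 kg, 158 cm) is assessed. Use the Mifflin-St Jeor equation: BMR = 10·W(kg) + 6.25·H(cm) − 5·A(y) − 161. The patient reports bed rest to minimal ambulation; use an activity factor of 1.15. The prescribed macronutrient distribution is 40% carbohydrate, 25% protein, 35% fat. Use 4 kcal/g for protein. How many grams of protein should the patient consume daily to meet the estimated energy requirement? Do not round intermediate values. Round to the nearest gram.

94 g/day

Mifflin-St Jeor (female): BMR = 10(93) + 6.25(158) − 5(89) − 161 = 930 + 987.5 − 445 − 161 = 1311.5 kcal/day.
TEE = 1311.5 × 1.15 = 1508.225 kcal/day.
Protein energy = 25% × 1508.225 = 377.0563 kcal.
Protein = 377.0563 ÷ 4 kcal/g = 94.2641 g.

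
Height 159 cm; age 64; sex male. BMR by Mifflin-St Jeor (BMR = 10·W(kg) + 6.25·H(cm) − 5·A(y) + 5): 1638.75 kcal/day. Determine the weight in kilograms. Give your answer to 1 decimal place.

96.0 kg

1638.75 = 10·W + 6.25(159) − 5(64) + 5
10·W = 1638.75 − 678.75 = 960, so W = 96 kg.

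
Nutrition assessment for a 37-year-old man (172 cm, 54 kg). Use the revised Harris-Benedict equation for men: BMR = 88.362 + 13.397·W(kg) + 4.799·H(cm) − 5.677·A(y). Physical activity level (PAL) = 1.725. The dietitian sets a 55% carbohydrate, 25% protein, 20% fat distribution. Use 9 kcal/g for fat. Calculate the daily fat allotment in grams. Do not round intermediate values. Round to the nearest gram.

55 g/day

Harris-Benedict: BMR = 88.362 + 13.397(54) + 4.799(172) − 5.677(37) = 1427.179 kcal/day.
TEE = 1427.179 × 1.725 = 2461.8838 kcal/day.
Fat energy = 20% × 2461.8838 = 492.3768 kcal.
Fat = 492.3768 ÷ 9 kcal/g = 54.7085 g.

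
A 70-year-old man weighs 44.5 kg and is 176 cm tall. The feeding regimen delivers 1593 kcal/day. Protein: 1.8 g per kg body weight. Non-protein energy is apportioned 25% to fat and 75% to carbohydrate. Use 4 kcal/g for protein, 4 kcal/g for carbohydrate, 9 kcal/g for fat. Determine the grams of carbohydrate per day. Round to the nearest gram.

Protein = 1.8 × 44.5 = 80.1 g → 80.1 × 4 = 320.4 kcal.
Non-protein calories = 1593 − 320.4 = 1272.6 kcal.
Fat: 25% × 1272.6 = 318.15 kcal; carbohydrate: 954.45 kcal.
Carbohydrate: 954.45 kcal ÷ 4 kcal/g = 238.6125 g.

239 g/day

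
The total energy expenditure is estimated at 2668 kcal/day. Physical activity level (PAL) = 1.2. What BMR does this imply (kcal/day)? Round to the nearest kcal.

BMR = TEE ÷ activity factor = 2668 ÷ 1.2 = 2223.3333 kcal/day.

2223 kcal/day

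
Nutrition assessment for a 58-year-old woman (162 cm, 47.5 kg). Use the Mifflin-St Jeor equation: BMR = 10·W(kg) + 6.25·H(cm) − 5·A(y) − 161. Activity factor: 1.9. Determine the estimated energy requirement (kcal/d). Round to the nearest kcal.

1969 kcal/d

Mifflin-St Jeor (female): BMR = 10(47.5) + 6.25(162) − 5(58) − 161 = 475 + 1012.5 − 290 − 161 = 1036.5 kcal/day.
TEE = BMR × activity factor = 1036.5 × 1.9 = 1969.35 kcal/day.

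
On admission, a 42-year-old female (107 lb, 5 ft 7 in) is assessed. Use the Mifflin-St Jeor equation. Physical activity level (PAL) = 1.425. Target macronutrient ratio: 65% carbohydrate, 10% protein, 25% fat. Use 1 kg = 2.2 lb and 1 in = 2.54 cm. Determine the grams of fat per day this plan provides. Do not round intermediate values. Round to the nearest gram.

Convert to metric: weight = 107 ÷ 2.2 = 48.6364 kg; height = (5×12 + 7) × 2.54 = 67 × 2.54 = 170.18 cm.
Mifflin-St Jeor (female): BMR = 10(48.6364) + 6.25(170.18) − 5(42) − 161 = 486.3636 + 1063.625 − 210 − 161 = 1178.9886 kcal/day.
TEE = 1178.9886 × 1.425 = 1680.0588 kcal/day.
Fat energy = 25% × 1680.0588 = 420.0147 kcal.
Fat = 420.0147 ÷ 9 kcal/g = 46.6683 g.

47 g/day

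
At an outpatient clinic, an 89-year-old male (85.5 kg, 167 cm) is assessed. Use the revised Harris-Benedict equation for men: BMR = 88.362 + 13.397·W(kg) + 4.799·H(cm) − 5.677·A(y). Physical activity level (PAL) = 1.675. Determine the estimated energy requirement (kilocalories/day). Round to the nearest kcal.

Harris-Benedict: BMR = 88.362 + 13.397(85.5) + 4.799(167) − 5.677(89) = 1529.9855 kcal/day.
TEE = BMR × activity factor = 1529.9855 × 1.675 = 2562.7257 kcal/day.

2563 kilocalories/day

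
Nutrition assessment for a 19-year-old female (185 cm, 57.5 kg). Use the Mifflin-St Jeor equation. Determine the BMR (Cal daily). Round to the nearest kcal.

Mifflin-St Jeor (female): BMR = 10(57.5) + 6.25(185) − 5(19) − 161 = 575 + 1156.25 − 95 − 161 = 1475.25 kcal/day.

1475 Cal daily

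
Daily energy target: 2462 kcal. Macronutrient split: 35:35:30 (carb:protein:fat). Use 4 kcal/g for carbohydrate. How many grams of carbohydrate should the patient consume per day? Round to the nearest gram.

Carbohydrate energy = 35% × 2462 = 861.7 kcal.
At 4 kcal/g: 861.7 ÷ 4 = 215.425 g.

215 g/day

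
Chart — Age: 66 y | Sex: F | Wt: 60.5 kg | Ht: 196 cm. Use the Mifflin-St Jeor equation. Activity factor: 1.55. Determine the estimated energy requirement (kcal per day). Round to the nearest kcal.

Mifflin-St Jeor (female): BMR = 10(60.5) + 6.25(196) − 5(66) − 161 = 605 + 1225 − 330 − 161 = 1339 kcal/day.
TEE = BMR × activity factor = 1339 × 1.55 = 2075.45 kcal/day.

2075 kcal per day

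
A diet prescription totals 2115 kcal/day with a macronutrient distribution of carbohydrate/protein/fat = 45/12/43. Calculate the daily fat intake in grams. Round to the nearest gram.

Fat energy = 43% × 2115 = 909.45 kcal.
At 9 kcal/g: 909.45 ÷ 9 = 101.05 g.

101 g/day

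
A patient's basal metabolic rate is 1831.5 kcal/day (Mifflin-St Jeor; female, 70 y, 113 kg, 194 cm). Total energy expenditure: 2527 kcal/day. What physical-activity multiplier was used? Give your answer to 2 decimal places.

Activity factor = TEE ÷ BMR = 2527 ÷ 1831.5 = 1.38.

1.38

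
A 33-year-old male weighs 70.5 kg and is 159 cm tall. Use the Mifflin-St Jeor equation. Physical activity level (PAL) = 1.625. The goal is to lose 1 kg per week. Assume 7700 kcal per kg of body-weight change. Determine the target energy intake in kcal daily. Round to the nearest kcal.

Mifflin-St Jeor (male): BMR = 10(70.5) + 6.25(159) − 5(33) + 5 = 705 + 993.75 − 165 + 5 = 1538.75 kcal/day.
TEE = 1538.75 × 1.625 = 2500.4688 kcal/day.
Required daily deficit = 1 × 7700 ÷ 7 = 1100 kcal/day.
Target intake = 2500.4688 − 1100 = 1400.4688 kcal/day.

1400 kcal daily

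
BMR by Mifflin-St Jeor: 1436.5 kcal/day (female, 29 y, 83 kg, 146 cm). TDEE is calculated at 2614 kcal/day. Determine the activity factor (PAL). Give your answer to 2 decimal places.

1.82

Activity factor = TEE ÷ BMR = 2614 ÷ 1436.5 = 1.82.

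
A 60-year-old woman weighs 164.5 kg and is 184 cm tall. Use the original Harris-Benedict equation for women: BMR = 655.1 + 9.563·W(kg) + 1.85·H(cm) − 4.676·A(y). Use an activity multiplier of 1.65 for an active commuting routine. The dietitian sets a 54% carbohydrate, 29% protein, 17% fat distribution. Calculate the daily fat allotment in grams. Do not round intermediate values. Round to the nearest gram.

71 g/day

Harris-Benedict: BMR = 655.1 + 9.563(164.5) + 1.85(184) − 4.676(60) = 2288.0535 kcal/day.
TEE = 2288.0535 × 1.65 = 3775.2883 kcal/day.
Fat energy = 17% × 3775.2883 = 641.799 kcal.
Fat = 641.799 ÷ 9 kcal/g = 71.311 g.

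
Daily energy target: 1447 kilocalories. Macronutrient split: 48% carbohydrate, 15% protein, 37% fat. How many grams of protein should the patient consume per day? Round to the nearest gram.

Protein energy = 15% × 1447 = 217.05 kcal.
At 4 kcal/g: 217.05 ÷ 4 = 54.2625 g.

54 g/day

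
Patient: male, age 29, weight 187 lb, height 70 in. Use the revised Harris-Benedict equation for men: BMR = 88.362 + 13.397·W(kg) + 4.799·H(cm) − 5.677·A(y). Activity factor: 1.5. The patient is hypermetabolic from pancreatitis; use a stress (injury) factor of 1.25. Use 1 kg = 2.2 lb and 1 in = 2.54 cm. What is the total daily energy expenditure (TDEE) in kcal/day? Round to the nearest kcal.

3592 kcal/day

Convert to metric: weight = 187 ÷ 2.2 = 85 kg; height = 70 × 2.54 = 177.8 cm.
Harris-Benedict: BMR = 88.362 + 13.397(85) + 4.799(177.8) − 5.677(29) = 1915.7362 kcal/day.
TEE = BMR × activity factor = 1915.7362 × 1.5 = 2873.6043 kcal/day.
Apply stress factor: 2873.6043 × 1.25 = 3592.0054 kcal/day.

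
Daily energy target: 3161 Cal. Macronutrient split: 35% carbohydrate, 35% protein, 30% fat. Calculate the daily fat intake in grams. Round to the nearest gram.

105 g/day

Fat energy = 30% × 3161 = 948.3 kcal.
At 9 kcal/g: 948.3 ÷ 9 = 105.3667 g.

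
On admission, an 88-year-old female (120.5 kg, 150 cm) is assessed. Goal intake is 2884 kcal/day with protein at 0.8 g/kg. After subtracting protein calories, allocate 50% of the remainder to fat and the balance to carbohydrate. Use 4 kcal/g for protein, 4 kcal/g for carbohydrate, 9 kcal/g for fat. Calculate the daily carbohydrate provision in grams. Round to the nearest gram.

312 g/day

Protein = 0.8 × 120.5 = 96.4 g → 96.4 × 4 = 385.6 kcal.
Non-protein calories = 2884 − 385.6 = 2498.4 kcal.
Fat: 50% × 2498.4 = 1249.2 kcal; carbohydrate: 1249.2 kcal.
Carbohydrate: 1249.2 kcal ÷ 4 kcal/g = 312.3 g.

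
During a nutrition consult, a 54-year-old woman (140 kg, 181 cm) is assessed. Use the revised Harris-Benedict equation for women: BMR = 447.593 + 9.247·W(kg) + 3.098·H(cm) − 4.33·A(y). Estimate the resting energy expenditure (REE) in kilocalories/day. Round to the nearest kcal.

Harris-Benedict: BMR = 447.593 + 9.247(140) + 3.098(181) − 4.33(54) = 2069.091 kcal/day.

2069 kilocalories/day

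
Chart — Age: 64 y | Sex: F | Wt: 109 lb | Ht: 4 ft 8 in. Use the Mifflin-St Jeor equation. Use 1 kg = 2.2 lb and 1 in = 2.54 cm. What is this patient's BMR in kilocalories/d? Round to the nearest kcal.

903 kilocalories/d

Convert to metric: weight = 109 ÷ 2.2 = 49.5455 kg; height = (4×12 + 8) × 2.54 = 56 × 2.54 = 142.24 cm.
Mifflin-St Jeor (female): BMR = 10(49.5455) + 6.25(142.24) − 5(64) − 161 = 495.4545 + 889 − 320 − 161 = 903.4545 kcal/day.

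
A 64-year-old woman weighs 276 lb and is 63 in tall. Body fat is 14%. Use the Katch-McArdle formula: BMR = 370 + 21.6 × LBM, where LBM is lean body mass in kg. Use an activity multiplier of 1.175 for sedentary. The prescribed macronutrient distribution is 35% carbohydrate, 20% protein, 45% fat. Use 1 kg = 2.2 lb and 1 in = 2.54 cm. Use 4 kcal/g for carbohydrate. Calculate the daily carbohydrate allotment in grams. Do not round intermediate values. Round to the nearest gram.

Convert to metric: weight = 276 ÷ 2.2 = 125.4545 kg; height = 63 × 2.54 = 160.02 cm.
LBM = 125.4545 × (1 − 0.14) = 107.8909 kg. Katch-McArdle: BMR = 370 + 21.6 × 107.8909 = 2700.4436 kcal/day.
TEE = 2700.4436 × 1.175 = 3173.0213 kcal/day.
Carbohydrate energy = 35% × 3173.0213 = 1110.5574 kcal.
Carbohydrate = 1110.5574 ÷ 4 kcal/g = 277.6394 g.

278 g/day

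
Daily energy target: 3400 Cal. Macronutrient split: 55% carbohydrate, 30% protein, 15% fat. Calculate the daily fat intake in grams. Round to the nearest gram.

57 g/day

Fat energy = 15% × 3400 = 510 kcal.
At 9 kcal/g: 510 ÷ 9 = 56.6667 g.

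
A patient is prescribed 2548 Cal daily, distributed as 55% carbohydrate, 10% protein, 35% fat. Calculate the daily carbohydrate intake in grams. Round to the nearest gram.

Carbohydrate energy = 55% × 2548 = 1401.4 kcal.
At 4 kcal/g: 1401.4 ÷ 4 = 350.35 g.

350 g/day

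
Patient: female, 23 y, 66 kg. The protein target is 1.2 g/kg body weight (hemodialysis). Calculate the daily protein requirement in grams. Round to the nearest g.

Protein = 1.2 g/kg × 66 kg = 79.2 g/day.

79 g/day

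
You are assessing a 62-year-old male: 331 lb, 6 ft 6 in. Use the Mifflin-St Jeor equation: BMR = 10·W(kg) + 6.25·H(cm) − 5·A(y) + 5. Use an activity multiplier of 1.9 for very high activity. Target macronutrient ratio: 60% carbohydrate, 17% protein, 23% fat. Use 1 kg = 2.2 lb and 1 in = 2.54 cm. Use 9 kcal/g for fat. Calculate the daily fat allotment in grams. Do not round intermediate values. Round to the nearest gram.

Convert to metric: weight = 331 ÷ 2.2 = 150.4545 kg; height = (6×12 + 6) × 2.54 = 78 × 2.54 = 198.12 cm.
Mifflin-St Jeor (male): BMR = 10(150.4545) + 6.25(198.12) − 5(62) + 5 = 1504.5455 + 1238.25 − 310 + 5 = 2437.7955 kcal/day.
TEE = 2437.7955 × 1.9 = 4631.8114 kcal/day.
Fat energy = 23% × 4631.8114 = 1065.3166 kcal.
Fat = 1065.3166 ÷ 9 kcal/g = 118.3685 g.

118 g/day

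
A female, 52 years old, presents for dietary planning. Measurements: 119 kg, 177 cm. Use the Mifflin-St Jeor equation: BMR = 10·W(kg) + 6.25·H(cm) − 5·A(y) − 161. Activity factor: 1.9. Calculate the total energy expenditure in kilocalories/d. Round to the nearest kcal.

Mifflin-St Jeor (female): BMR = 10(119) + 6.25(177) − 5(52) − 161 = 1190 + 1106.25 − 260 − 161 = 1875.25 kcal/day.
TEE = BMR × activity factor = 1875.25 × 1.9 = 3562.975 kcal/day.

3563 kilocalories/d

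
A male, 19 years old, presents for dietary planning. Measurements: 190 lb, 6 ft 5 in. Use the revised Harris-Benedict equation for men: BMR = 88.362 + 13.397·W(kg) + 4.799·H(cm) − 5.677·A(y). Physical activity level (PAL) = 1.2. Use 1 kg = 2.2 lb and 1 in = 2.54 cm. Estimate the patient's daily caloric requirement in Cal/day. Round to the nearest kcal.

2491 Cal/day

Convert to metric: weight = 190 ÷ 2.2 = 86.3636 kg; height = (6×12 + 5) × 2.54 = 77 × 2.54 = 195.58 cm.
Harris-Benedict: BMR = 88.362 + 13.397(86.3636) + 4.799(195.58) − 5.677(19) = 2076.1011 kcal/day.
TEE = BMR × activity factor = 2076.1011 × 1.2 = 2491.3213 kcal/day.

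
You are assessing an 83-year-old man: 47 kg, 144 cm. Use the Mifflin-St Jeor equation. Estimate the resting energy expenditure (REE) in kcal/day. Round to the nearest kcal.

Mifflin-St Jeor (male): BMR = 10(47) + 6.25(144) − 5(83) + 5 = 470 + 900 − 415 + 5 = 960 kcal/day.

960 kcal/day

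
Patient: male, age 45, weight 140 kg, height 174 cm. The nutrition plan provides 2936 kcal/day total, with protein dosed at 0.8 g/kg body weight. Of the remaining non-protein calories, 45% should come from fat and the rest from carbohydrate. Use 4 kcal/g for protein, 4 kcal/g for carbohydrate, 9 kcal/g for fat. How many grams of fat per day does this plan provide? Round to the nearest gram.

124 g/day

Protein = 0.8 × 140 = 112 g → 112 × 4 = 448 kcal.
Non-protein calories = 2936 − 448 = 2488 kcal.
Fat: 45% × 2488 = 1119.6 kcal; carbohydrate: 1368.4 kcal.
Fat: 1119.6 kcal ÷ 9 kcal/g = 124.4 g.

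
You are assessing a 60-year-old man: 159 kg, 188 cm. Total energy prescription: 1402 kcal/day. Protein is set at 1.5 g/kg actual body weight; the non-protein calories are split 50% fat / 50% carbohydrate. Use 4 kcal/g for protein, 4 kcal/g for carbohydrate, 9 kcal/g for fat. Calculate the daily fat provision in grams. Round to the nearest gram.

Protein = 1.5 × 159 = 238.5 g → 238.5 × 4 = 954 kcal.
Non-protein calories = 1402 − 954 = 448 kcal.
Fat: 50% × 448 = 224 kcal; carbohydrate: 224 kcal.
Fat: 224 kcal ÷ 9 kcal/g = 24.8889 g.

25 g/day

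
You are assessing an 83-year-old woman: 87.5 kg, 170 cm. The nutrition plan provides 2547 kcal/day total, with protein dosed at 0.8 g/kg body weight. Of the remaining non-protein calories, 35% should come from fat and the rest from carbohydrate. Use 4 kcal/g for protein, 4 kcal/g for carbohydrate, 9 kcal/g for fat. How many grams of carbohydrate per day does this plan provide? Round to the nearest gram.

Protein = 0.8 × 87.5 = 70 g → 70 × 4 = 280 kcal.
Non-protein calories = 2547 − 280 = 2267 kcal.
Fat: 35% × 2267 = 793.45 kcal; carbohydrate: 1473.55 kcal.
Carbohydrate: 1473.55 kcal ÷ 4 kcal/g = 368.3875 g.

368 g/day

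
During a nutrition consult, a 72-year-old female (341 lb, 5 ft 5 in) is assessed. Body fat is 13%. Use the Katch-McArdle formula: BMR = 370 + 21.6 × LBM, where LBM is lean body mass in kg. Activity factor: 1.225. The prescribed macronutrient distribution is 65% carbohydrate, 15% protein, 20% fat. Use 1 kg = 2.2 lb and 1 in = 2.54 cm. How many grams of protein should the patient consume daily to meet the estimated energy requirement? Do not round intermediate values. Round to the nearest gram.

Convert to metric: weight = 341 ÷ 2.2 = 155 kg; height = (5×12 + 5) × 2.54 = 65 × 2.54 = 165.1 cm.
LBM = 155 × (1 − 0.13) = 134.85 kg. Katch-McArdle: BMR = 370 + 21.6 × 134.85 = 3282.76 kcal/day.
TEE = 3282.76 × 1.225 = 4021.381 kcal/day.
Protein energy = 15% × 4021.381 = 603.2072 kcal.
Protein = 603.2072 ÷ 4 kcal/g = 150.8018 g.

151 g/day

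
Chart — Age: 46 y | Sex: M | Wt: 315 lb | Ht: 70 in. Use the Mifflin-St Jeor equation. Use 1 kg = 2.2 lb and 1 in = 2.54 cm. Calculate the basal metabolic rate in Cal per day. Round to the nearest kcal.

2318 Cal per day

Convert to metric: weight = 315 ÷ 2.2 = 143.1818 kg; height = 70 × 2.54 = 177.8 cm.
Mifflin-St Jeor (male): BMR = 10(143.1818) + 6.25(177.8) − 5(46) + 5 = 1431.8182 + 1111.25 − 230 + 5 = 2318.0682 kcal/day.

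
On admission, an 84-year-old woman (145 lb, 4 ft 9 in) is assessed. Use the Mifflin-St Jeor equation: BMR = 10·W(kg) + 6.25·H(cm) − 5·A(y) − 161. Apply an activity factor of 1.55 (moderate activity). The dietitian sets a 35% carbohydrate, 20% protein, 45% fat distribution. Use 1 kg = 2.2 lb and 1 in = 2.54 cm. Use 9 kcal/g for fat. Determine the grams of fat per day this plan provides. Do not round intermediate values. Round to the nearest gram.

Convert to metric: weight = 145 ÷ 2.2 = 65.9091 kg; height = (4×12 + 9) × 2.54 = 57 × 2.54 = 144.78 cm.
Mifflin-St Jeor (female): BMR = 10(65.9091) + 6.25(144.78) − 5(84) − 161 = 659.0909 + 904.875 − 420 − 161 = 982.9659 kcal/day.
TEE = 982.9659 × 1.55 = 1523.5972 kcal/day.
Fat energy = 45% × 1523.5972 = 685.6187 kcal.
Fat = 685.6187 ÷ 9 kcal/g = 76.1799 g.

76 g/day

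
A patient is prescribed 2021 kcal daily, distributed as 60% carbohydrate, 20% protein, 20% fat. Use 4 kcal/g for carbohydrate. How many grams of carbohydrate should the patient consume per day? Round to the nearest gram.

303 g/day

Carbohydrate energy = 60% × 2021 = 1212.6 kcal.
At 4 kcal/g: 1212.6 ÷ 4 = 303.15 g.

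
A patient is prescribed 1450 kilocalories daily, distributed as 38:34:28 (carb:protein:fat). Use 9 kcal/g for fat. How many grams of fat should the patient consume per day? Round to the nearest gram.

45 g/day

Fat energy = 28% × 1450 = 406 kcal.
At 9 kcal/g: 406 ÷ 9 = 45.1111 g.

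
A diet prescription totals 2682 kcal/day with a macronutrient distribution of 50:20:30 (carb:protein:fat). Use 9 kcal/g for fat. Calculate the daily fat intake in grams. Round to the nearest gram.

89 g/day

Fat energy = 30% × 2682 = 804.6 kcal.
At 9 kcal/g: 804.6 ÷ 9 = 89.4 g.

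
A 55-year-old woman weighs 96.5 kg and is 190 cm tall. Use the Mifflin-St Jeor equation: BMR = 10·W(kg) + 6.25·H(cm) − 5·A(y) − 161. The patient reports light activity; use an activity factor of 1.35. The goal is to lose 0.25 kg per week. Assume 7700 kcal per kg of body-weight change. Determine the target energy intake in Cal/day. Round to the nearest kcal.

Mifflin-St Jeor (female): BMR = 10(96.5) + 6.25(190) − 5(55) − 161 = 965 + 1187.5 − 275 − 161 = 1716.5 kcal/day.
TEE = 1716.5 × 1.35 = 2317.275 kcal/day.
Required daily deficit = 0.25 × 7700 ÷ 7 = 275 kcal/day.
Target intake = 2317.275 − 275 = 2042.275 kcal/day.

2042 Cal/day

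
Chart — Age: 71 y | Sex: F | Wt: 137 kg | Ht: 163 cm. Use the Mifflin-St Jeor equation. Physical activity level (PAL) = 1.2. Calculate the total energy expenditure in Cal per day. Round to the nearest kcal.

Mifflin-St Jeor (female): BMR = 10(137) + 6.25(163) − 5(71) − 161 = 1370 + 1018.75 − 355 − 161 = 1872.75 kcal/day.
TEE = BMR × activity factor = 1872.75 × 1.2 = 2247.3 kcal/day.

2247 Cal per day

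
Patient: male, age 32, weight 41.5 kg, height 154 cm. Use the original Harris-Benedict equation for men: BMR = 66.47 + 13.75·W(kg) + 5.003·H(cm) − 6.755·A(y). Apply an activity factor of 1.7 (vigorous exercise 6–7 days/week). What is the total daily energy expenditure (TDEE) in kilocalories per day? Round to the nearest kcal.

Harris-Benedict: BMR = 66.47 + 13.75(41.5) + 5.003(154) − 6.755(32) = 1191.397 kcal/day.
TEE = BMR × activity factor = 1191.397 × 1.7 = 2025.3749 kcal/day.

2025 kilocalories per day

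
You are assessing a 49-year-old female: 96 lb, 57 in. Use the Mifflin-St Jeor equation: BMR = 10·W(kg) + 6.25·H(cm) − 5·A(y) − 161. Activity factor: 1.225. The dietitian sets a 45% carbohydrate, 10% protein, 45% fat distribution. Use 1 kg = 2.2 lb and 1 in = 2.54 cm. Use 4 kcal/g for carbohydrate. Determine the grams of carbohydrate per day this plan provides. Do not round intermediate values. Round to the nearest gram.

Convert to metric: weight = 96 ÷ 2.2 = 43.6364 kg; height = 57 × 2.54 = 144.78 cm.
Mifflin-St Jeor (female): BMR = 10(43.6364) + 6.25(144.78) − 5(49) − 161 = 436.3636 + 904.875 − 245 − 161 = 935.2386 kcal/day.
TEE = 935.2386 × 1.225 = 1145.6673 kcal/day.
Carbohydrate energy = 45% × 1145.6673 = 515.5503 kcal.
Carbohydrate = 515.5503 ÷ 4 kcal/g = 128.8876 g.

129 g/day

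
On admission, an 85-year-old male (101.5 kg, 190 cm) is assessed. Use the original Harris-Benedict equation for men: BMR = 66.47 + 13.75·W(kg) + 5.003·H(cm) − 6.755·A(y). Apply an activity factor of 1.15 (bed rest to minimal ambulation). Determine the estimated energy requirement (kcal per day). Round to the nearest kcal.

Harris-Benedict: BMR = 66.47 + 13.75(101.5) + 5.003(190) − 6.755(85) = 1838.49 kcal/day.
TEE = BMR × activity factor = 1838.49 × 1.15 = 2114.2635 kcal/day.

2114 kcal per day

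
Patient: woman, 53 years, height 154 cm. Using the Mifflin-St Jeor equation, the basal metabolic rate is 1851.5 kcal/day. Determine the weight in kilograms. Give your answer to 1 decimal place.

131.5 kg

1851.5 = 10·W + 6.25(154) − 5(53) − 161
10·W = 1851.5 − 536.5 = 1315, so W = 131.5 kg.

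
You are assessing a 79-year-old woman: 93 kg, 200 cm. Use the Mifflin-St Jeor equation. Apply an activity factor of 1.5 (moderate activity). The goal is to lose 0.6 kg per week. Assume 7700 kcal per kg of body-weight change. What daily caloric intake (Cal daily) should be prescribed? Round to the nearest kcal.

1776 Cal daily

Mifflin-St Jeor (female): BMR = 10(93) + 6.25(200) − 5(79) − 161 = 930 + 1250 − 395 − 161 = 1624 kcal/day.
TEE = 1624 × 1.5 = 2436 kcal/day.
Required daily deficit = 0.6 × 7700 ÷ 7 = 660 kcal/day.
Target intake = 2436 − 660 = 1776 kcal/day.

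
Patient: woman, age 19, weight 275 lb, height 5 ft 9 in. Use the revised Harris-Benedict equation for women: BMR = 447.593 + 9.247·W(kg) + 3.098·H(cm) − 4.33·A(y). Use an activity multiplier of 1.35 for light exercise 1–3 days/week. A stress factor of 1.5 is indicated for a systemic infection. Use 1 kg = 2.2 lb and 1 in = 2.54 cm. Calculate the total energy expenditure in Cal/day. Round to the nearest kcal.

4180 Cal/day

Convert to metric: weight = 275 ÷ 2.2 = 125 kg; height = (5×12 + 9) × 2.54 = 69 × 2.54 = 175.26 cm.
Harris-Benedict: BMR = 447.593 + 9.247(125) + 3.098(175.26) − 4.33(19) = 2064.1535 kcal/day.
TEE = BMR × activity factor = 2064.1535 × 1.35 = 2786.6072 kcal/day.
Apply stress factor: 2786.6072 × 1.5 = 4179.9108 kcal/day.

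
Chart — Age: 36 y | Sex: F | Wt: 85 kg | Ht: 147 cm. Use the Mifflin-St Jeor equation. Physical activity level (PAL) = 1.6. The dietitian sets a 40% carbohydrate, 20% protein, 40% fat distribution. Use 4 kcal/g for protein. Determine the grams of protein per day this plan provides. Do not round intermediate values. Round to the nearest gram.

Mifflin-St Jeor (female): BMR = 10(85) + 6.25(147) − 5(36) − 161 = 850 + 918.75 − 180 − 161 = 1427.75 kcal/day.
TEE = 1427.75 × 1.6 = 2284.4 kcal/day.
Protein energy = 20% × 2284.4 = 456.88 kcal.
Protein = 456.88 ÷ 4 kcal/g = 114.22 g.

114 g/day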